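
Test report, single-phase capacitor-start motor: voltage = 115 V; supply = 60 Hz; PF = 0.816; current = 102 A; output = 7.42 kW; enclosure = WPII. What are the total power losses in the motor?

2.15 kW

P_in = V·I·cosφ = 115×102×0.816 = 9572 W
P_out = 7420 W
Losses = P_in − P_out = 9572 − 7420 = 2152 W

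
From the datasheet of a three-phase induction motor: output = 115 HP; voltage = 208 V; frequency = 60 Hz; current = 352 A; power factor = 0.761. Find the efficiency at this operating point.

88.9 %

P_out = 115 × 746 = 85790 W
P_in = √3·V_L·I_L·cosφ = 1.732 × 208 × 352 × 0.761 = 96502 W
η = P_out / P_in = 85790 / 96502 = 0.889 = 88.9%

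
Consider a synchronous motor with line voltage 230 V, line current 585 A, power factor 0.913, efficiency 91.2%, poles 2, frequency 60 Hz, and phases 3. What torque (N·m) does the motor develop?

515 N·m

P_in = √3·V·I·cosφ = 1.732 × 230 × 585 × 0.913 = 212766 W
P_out = η·P_in = 0.912 × 212766 = 194043 W
n = n_s = 120×60/2 = 3600 rpm (synchronous)
ω = 2π×3600/60 = 377 rad/s
τ = P_out/ω = 194043/377 = 515 N·m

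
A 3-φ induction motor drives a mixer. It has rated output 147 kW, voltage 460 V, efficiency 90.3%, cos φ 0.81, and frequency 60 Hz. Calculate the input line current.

P_out = 147 kW = 147000 W
P_in = P_out / η = 147000 / 0.903 = 162791 W
I_L = P_in / (√3·V_L·cosφ) = 162791 / (1.732 × 460 × 0.81) = 252 A

252 A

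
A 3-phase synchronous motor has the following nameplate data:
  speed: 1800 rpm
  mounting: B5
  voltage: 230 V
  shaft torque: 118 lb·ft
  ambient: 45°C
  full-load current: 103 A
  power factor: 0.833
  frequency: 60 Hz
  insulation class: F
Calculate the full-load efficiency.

88.2 %

τ = 118 lb·ft × 1.356 = 160 N·m
ω = 2π × 1800/60 = 188.5 rad/s; P_out = τω = 160 × 188.5 = 30160 W
P_in = √3·V_L·I_L·cosφ = 1.732 × 230 × 103 × 0.833 = 34179 W
η = P_out / P_in = 30160 / 34179 = 0.882 = 88.2%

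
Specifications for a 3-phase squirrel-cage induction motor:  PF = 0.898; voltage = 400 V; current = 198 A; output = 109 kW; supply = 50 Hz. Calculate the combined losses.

14200 W

P_in = √3·V·I·cosφ = 1.732×400×198×0.898 = 123183 W
P_out = 109000 W
Losses = P_in − P_out = 123183 − 109000 = 14183 W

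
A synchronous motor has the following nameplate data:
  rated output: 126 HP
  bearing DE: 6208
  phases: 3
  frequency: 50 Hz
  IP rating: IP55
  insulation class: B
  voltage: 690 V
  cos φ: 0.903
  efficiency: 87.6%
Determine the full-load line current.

P_out = 126 × 746 = 93996 W
P_in = P_out / η = 93996 / 0.876 = 107301 W
I_L = P_in / (√3·V_L·cosφ) = 107301 / (1.732 × 690 × 0.903) = 99.4 A

99.4 A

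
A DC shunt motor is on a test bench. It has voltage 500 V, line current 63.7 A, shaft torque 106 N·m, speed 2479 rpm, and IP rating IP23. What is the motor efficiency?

86.4 %

ω = 2π × 2479/60 = 259.6 rad/s; P_out = τω = 106 × 259.6 = 27518 W
P_in = V·I = 500 × 63.7 = 31850 W
η = P_out / P_in = 27518 / 31850 = 0.864 = 86.4%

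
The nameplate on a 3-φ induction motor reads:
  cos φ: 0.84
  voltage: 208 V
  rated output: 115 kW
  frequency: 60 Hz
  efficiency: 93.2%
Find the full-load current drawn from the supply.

408 A

P_out = 115 kW = 115000 W
P_in = P_out / η = 115000 / 0.932 = 123391 W
I_L = P_in / (√3·V_L·cosφ) = 123391 / (1.732 × 208 × 0.84) = 408 A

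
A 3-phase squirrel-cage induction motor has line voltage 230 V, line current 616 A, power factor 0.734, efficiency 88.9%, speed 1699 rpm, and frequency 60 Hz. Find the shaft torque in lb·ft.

664 lb·ft

P_in = √3·V·I·cosφ = 1.732 × 230 × 616 × 0.734 = 180116 W
P_out = η·P_in = 0.889 × 180116 = 160123 W
n = 1699 rpm
ω = 2π×1699/60 = 177.9 rad/s
τ = P_out/ω = 160123/177.9 = 900.1 N·m
In lb·ft: 900.1/1.356 = 664 lb·ft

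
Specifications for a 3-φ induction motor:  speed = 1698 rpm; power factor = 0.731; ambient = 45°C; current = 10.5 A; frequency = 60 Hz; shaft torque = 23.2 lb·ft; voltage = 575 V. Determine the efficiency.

τ = 23.2 lb·ft × 1.356 = 31.46 N·m
ω = 2π × 1698/60 = 177.8 rad/s; P_out = τω = 31.46 × 177.8 = 5594 W
P_in = √3·V_L·I_L·cosφ = 1.732 × 575 × 10.5 × 0.731 = 7644 W
η = P_out / P_in = 5594 / 7644 = 0.732 = 73.2%

73.2 %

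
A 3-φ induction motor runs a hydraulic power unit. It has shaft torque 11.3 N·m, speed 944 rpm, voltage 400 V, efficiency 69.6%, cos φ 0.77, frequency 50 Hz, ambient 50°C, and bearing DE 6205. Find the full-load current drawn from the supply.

ω = 2π×944/60 = 98.86 rad/s; P_out = τω = 11.3 × 98.86 = 1117 W
P_in = P_out / η = 1117 / 0.696 = 1605 W
I_L = P_in / (√3·V_L·cosφ) = 1605 / (1.732 × 400 × 0.77) = 3.01 A

3.01 A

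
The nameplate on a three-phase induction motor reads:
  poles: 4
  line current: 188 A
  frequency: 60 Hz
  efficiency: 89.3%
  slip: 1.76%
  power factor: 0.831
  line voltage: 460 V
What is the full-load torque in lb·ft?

443 lb·ft

P_in = √3·V·I·cosφ = 1.732 × 460 × 188 × 0.831 = 124470 W
P_out = η·P_in = 0.893 × 124470 = 111152 W
n_s = 120×60/4 = 1800 rpm; n = 1800×(1−0.0176) = 1768 rpm
ω = 2π×1768/60 = 185.1 rad/s
τ = P_out/ω = 111152/185.1 = 600.5 N·m
In lb·ft: 600.5/1.356 = 443 lb·ft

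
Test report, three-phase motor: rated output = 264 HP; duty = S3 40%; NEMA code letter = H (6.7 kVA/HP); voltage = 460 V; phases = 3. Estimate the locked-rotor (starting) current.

2220 A

S_LR = 6.7 × 264 = 1768.8 kVA
I_LR = S_LR/(√3·V_L) = 1768800/(1.732×460) = 2220 A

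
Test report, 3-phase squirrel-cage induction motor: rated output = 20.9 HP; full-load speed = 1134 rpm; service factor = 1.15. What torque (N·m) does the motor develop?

P_out = 20.9 × 746 = 15591 W
ω = 2π × 1134/60 = 118.8 rad/s
τ = P_out/ω = 15591/118.8 = 131 N·m

131 N·m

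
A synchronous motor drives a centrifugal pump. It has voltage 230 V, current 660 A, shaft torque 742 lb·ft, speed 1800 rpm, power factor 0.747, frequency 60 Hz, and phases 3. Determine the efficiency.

96.6 %

τ = 742 lb·ft × 1.356 = 1006 N·m
ω = 2π × 1800/60 = 188.5 rad/s; P_out = τω = 1006 × 188.5 = 189631 W
P_in = √3·V_L·I_L·cosφ = 1.732 × 230 × 660 × 0.747 = 196399 W
η = P_out / P_in = 189631 / 196399 = 0.966 = 96.6%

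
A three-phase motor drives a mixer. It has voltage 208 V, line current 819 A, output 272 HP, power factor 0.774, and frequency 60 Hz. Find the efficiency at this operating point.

88.9 %

P_out = 272 × 746 = 202912 W
P_in = √3·V_L·I_L·cosφ = 1.732 × 208 × 819 × 0.774 = 228368 W
η = P_out / P_in = 202912 / 228368 = 0.889 = 88.9%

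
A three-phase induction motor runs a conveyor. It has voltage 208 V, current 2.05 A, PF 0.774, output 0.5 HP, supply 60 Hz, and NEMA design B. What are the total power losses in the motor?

P_in = √3·V·I·cosφ = 1.732×208×2.05×0.774 = 572 W
P_out = 0.5×746 = 373 W
Losses = P_in − P_out = 572 − 373 = 199 W

199 W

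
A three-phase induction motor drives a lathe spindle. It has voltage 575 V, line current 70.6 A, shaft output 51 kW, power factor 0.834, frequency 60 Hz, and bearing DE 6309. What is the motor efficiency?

P_out = 51 kW = 51000 W
P_in = √3·V_L·I_L·cosφ = 1.732 × 575 × 70.6 × 0.834 = 58639 W
η = P_out / P_in = 51000 / 58639 = 0.870 = 87.0%

87.0 %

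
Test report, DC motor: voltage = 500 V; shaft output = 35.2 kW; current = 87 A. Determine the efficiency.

80.9 %

P_out = 35.2 kW = 35200 W
P_in = V·I = 500 × 87 = 43500 W
η = P_out / P_in = 35200 / 43500 = 0.809 = 80.9%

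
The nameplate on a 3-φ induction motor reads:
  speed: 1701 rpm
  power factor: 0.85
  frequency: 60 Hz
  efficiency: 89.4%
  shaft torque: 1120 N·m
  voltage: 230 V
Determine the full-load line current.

ω = 2π×1701/60 = 178.1 rad/s; P_out = τω = 1120 × 178.1 = 199472 W
P_in = P_out / η = 199472 / 0.894 = 223123 W
I_L = P_in / (√3·V_L·cosφ) = 223123 / (1.732 × 230 × 0.85) = 659 A

659 A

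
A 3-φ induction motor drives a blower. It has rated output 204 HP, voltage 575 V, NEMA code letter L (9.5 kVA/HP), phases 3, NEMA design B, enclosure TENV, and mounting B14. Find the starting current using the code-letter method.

S_LR = 9.5 × 204 = 1938 kVA
I_LR = S_LR/(√3·V_L) = 1938000/(1.732×575) = 1950 A

1950 A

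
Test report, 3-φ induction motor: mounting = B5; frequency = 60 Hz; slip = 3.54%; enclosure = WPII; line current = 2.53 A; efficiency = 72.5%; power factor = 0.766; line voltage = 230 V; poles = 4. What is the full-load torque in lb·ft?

2.27 lb·ft

P_in = √3·V·I·cosφ = 1.732 × 230 × 2.53 × 0.766 = 772 W
P_out = η·P_in = 0.725 × 772 = 560 W
n_s = 120×60/4 = 1800 rpm; n = 1800×(1−0.0354) = 1736 rpm
ω = 2π×1736/60 = 181.8 rad/s
τ = P_out/ω = 560/181.8 = 3.08 N·m
In lb·ft: 3.08/1.356 = 2.27 lb·ft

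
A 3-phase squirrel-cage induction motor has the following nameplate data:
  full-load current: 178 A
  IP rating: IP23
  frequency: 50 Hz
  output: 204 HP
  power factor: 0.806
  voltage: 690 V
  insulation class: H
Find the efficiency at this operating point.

88.8 %

P_out = 204 × 746 = 152184 W
P_in = √3·V_L·I_L·cosφ = 1.732 × 690 × 178 × 0.806 = 171456 W
η = P_out / P_in = 152184 / 171456 = 0.888 = 88.8%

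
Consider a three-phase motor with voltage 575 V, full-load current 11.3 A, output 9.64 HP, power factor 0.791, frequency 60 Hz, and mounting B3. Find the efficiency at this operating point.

80.8 %

P_out = 9.64 × 746 = 7191 W
P_in = √3·V_L·I_L·cosφ = 1.732 × 575 × 11.3 × 0.791 = 8902 W
η = P_out / P_in = 7191 / 8902 = 0.808 = 80.8%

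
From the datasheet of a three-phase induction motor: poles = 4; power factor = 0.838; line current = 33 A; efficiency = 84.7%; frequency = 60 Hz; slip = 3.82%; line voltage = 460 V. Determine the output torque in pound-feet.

P_in = √3·V·I·cosφ = 1.732 × 460 × 33 × 0.838 = 22032 W
P_out = η·P_in = 0.847 × 22032 = 18661 W
n_s = 120×60/4 = 1800 rpm; n = 1800×(1−0.0382) = 1731 rpm
ω = 2π×1731/60 = 181.3 rad/s
τ = P_out/ω = 18661/181.3 = 102.9 N·m
In lb·ft: 102.9/1.356 = 75.9 lb·ft

75.9 lb·ft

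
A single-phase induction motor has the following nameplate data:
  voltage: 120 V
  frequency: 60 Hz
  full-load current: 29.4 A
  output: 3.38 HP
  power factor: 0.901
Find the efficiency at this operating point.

79.3 %

P_out = 3.38 × 746 = 2521 W
P_in = V·I·cosφ = 120 × 29.4 × 0.901 = 3179 W
η = P_out / P_in = 2521 / 3179 = 0.793 = 79.3%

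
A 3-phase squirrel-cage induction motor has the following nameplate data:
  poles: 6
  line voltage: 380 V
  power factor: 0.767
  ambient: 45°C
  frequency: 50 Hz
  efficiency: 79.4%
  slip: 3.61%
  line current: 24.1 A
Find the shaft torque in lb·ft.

70.6 lb·ft

P_in = √3·V·I·cosφ = 1.732 × 380 × 24.1 × 0.767 = 12166 W
P_out = η·P_in = 0.794 × 12166 = 9660 W
n_s = 120×50/6 = 1000 rpm; n = 1000×(1−0.0361) = 964 rpm
ω = 2π×964/60 = 100.9 rad/s
τ = P_out/ω = 9660/100.9 = 95.74 N·m
In lb·ft: 95.74/1.356 = 70.6 lb·ft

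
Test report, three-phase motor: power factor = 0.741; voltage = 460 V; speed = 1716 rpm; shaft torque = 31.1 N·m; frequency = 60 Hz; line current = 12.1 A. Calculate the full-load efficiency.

78.2 %

ω = 2π × 1716/60 = 179.7 rad/s; P_out = τω = 31.1 × 179.7 = 5589 W
P_in = √3·V_L·I_L·cosφ = 1.732 × 460 × 12.1 × 0.741 = 7143 W
η = P_out / P_in = 5589 / 7143 = 0.782 = 78.2%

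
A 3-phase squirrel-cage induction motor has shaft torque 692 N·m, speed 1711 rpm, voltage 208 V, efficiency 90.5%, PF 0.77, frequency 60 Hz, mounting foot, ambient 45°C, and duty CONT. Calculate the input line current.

ω = 2π×1711/60 = 179.2 rad/s; P_out = τω = 692 × 179.2 = 124006 W
P_in = P_out / η = 124006 / 0.905 = 137023 W
I_L = P_in / (√3·V_L·cosφ) = 137023 / (1.732 × 208 × 0.77) = 494 A

494 A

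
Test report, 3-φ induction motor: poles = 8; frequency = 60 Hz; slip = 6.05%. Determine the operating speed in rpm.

846 rpm

n_s = 120f/p = 120×60/8 = 900 rpm
n = n_s(1 − s) = 900 × (1 − 0.0605) = 846 rpm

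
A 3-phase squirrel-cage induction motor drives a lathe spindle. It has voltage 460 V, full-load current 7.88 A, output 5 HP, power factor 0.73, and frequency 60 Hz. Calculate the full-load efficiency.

81.4 %

P_out = 5 × 746 = 3730 W
P_in = √3·V_L·I_L·cosφ = 1.732 × 460 × 7.88 × 0.73 = 4583 W
η = P_out / P_in = 3730 / 4583 = 0.814 = 81.4%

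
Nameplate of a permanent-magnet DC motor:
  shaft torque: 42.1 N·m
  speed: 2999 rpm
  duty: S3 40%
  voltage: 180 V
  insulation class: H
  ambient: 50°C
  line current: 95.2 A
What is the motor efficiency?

77.2 %

ω = 2π × 2999/60 = 314.1 rad/s; P_out = τω = 42.1 × 314.1 = 13224 W
P_in = V·I = 180 × 95.2 = 17136 W
η = P_out / P_in = 13224 / 17136 = 0.772 = 77.2%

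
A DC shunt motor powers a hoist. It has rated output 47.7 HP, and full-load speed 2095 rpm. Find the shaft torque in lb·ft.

P_out = 47.7 × 746 = 35584 W
ω = 2π × 2095/60 = 219.4 rad/s
τ = P_out/ω = 35584/219.4 = 162.2 N·m
In lb·ft: 162.2/1.356 = 120 lb·ft

120 lb·ft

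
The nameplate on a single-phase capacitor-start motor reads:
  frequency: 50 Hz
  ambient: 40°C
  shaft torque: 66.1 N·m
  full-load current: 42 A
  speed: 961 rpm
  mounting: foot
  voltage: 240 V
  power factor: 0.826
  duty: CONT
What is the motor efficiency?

ω = 2π × 961/60 = 100.6 rad/s; P_out = τω = 66.1 × 100.6 = 6650 W
P_in = V·I·cosφ = 240 × 42 × 0.826 = 8326 W
η = P_out / P_in = 6650 / 8326 = 0.799 = 79.9%

79.9 %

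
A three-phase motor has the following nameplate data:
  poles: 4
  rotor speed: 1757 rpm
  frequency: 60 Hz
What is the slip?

2.4 %

n_s = 120f/p = 120×60/4 = 1800 rpm
s = (n_s − n)/n_s = (1800 − 1757)/1800 = 0.0239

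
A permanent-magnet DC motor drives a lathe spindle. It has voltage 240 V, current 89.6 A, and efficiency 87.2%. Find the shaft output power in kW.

18.8 kW

P_in = V·I = 240 × 89.6 = 21504 W
P_out = η·P_in = 0.872 × 21504 = 18751 W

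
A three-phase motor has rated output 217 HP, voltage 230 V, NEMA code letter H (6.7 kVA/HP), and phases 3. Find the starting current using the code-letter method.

3650 A

S_LR = 6.7 × 217 = 1453.9 kVA
I_LR = S_LR/(√3·V_L) = 1453900/(1.732×230) = 3650 A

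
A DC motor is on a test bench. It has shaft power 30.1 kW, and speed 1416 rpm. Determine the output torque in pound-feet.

ω = 2π × 1416/60 = 148.3 rad/s
τ = P/ω = 30100/148.3 = 203 N·m
In lb·ft: 203/1.356 = 150 lb·ft

150 lb·ft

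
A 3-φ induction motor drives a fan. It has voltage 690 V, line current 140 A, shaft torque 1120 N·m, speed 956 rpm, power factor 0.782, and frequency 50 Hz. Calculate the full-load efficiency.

85.7 %

ω = 2π × 956/60 = 100.1 rad/s; P_out = τω = 1120 × 100.1 = 112112 W
P_in = √3·V_L·I_L·cosφ = 1.732 × 690 × 140 × 0.782 = 130837 W
η = P_out / P_in = 112112 / 130837 = 0.857 = 85.7%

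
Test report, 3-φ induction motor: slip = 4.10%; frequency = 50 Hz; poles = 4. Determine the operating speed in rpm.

1438 rpm

n_s = 120f/p = 120×50/4 = 1500 rpm
n = n_s(1 − s) = 1500 × (1 − 0.041) = 1438 rpm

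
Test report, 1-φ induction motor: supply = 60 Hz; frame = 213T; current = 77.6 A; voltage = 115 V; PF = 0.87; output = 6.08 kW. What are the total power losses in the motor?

1.68 kW

P_in = V·I·cosφ = 115×77.6×0.87 = 7764 W
P_out = 6080 W
Losses = P_in − P_out = 7764 − 6080 = 1684 W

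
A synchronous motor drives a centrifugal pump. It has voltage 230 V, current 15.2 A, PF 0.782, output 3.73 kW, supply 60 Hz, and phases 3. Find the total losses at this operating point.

P_in = √3·V·I·cosφ = 1.732×230×15.2×0.782 = 4735 W
P_out = 3730 W
Losses = P_in − P_out = 4735 − 3730 = 1005 W

1010 W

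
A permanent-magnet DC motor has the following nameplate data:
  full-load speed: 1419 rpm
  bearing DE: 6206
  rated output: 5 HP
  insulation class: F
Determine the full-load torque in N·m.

P_out = 5 × 746 = 3730 W
ω = 2π × 1419/60 = 148.6 rad/s
τ = P_out/ω = 3730/148.6 = 25.1 N·m

25.1 N·m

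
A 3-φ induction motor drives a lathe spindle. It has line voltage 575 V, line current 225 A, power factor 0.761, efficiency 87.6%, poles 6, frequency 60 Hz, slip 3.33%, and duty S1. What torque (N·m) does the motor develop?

P_in = √3·V·I·cosφ = 1.732 × 575 × 225 × 0.761 = 170523 W
P_out = η·P_in = 0.876 × 170523 = 149378 W
n_s = 120×60/6 = 1200 rpm; n = 1200×(1−0.0333) = 1160 rpm
ω = 2π×1160/60 = 121.5 rad/s
τ = P_out/ω = 149378/121.5 = 1230 N·m

1230 N·m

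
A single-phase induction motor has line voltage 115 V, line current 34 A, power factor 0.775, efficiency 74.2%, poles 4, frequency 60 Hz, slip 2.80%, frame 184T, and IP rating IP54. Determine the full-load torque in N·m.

P_in = V·I·cosφ = 115 × 34 × 0.775 = 3030 W
P_out = η·P_in = 0.742 × 3030 = 2248 W
n_s = 120×60/4 = 1800 rpm; n = 1800×(1−0.028) = 1750 rpm
ω = 2π×1750/60 = 183.3 rad/s
τ = P_out/ω = 2248/183.3 = 12.3 N·m

12.3 N·m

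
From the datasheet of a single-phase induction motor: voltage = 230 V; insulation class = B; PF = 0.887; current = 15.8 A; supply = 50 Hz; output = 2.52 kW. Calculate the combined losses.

P_in = V·I·cosφ = 230×15.8×0.887 = 3223 W
P_out = 2520 W
Losses = P_in − P_out = 3223 − 2520 = 703 W

703 W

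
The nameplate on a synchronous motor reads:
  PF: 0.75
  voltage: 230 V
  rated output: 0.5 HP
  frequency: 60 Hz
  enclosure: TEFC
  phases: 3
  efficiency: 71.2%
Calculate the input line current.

P_out = 0.5 × 746 = 373 W
P_in = P_out / η = 373 / 0.712 = 524 W
I_L = P_in / (√3·V_L·cosφ) = 524 / (1.732 × 230 × 0.75) = 1.75 A

1.75 A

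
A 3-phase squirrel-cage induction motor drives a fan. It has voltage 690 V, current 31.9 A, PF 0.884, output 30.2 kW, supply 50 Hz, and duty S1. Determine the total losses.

P_in = √3·V·I·cosφ = 1.732×690×31.9×0.884 = 33701 W
P_out = 30200 W
Losses = P_in − P_out = 33701 − 30200 = 3501 W

3500 W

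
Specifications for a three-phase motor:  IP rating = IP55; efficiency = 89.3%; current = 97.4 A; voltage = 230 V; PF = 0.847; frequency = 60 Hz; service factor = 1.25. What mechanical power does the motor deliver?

29.3 kW

P_in = √3·V·I·cosφ = 1.732 × 230 × 97.4 × 0.847 = 32864 W
P_out = η·P_in = 0.893 × 32864 = 29348 W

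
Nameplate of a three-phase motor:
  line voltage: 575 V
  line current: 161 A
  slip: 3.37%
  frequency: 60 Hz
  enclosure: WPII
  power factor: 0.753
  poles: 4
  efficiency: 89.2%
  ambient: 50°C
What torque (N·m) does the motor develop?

591 N·m

P_in = √3·V·I·cosφ = 1.732 × 575 × 161 × 0.753 = 120736 W
P_out = η·P_in = 0.892 × 120736 = 107697 W
n_s = 120×60/4 = 1800 rpm; n = 1800×(1−0.0337) = 1739 rpm
ω = 2π×1739/60 = 182.1 rad/s
τ = P_out/ω = 107697/182.1 = 591 N·m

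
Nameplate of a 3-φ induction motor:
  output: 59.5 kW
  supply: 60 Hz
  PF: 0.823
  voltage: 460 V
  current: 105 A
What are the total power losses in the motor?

9.35 kW

P_in = √3·V·I·cosφ = 1.732×460×105×0.823 = 68849 W
P_out = 59500 W
Losses = P_in − P_out = 68849 − 59500 = 9349 W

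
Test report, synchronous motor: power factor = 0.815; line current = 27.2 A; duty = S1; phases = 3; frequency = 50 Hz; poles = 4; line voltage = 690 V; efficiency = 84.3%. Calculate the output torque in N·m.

142 N·m

P_in = √3·V·I·cosφ = 1.732 × 690 × 27.2 × 0.815 = 26493 W
P_out = η·P_in = 0.843 × 26493 = 22334 W
n = n_s = 120×50/4 = 1500 rpm (synchronous)
ω = 2π×1500/60 = 157.1 rad/s
τ = P_out/ω = 22334/157.1 = 142 N·m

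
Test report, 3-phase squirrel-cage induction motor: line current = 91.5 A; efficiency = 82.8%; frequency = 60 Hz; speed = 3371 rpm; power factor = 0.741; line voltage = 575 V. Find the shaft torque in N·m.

P_in = √3·V·I·cosφ = 1.732 × 575 × 91.5 × 0.741 = 67524 W
P_out = η·P_in = 0.828 × 67524 = 55910 W
n = 3371 rpm
ω = 2π×3371/60 = 353 rad/s
τ = P_out/ω = 55910/353 = 158 N·m

158 N·m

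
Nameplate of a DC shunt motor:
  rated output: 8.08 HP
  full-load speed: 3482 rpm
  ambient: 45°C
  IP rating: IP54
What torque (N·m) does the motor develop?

16.5 N·m

P_out = 8.08 × 746 = 6028 W
ω = 2π × 3482/60 = 364.6 rad/s
τ = P_out/ω = 6028/364.6 = 16.5 N·m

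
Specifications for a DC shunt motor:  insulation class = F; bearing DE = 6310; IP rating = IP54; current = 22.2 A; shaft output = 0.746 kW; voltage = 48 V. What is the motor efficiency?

P_out = 0.746 kW = 746 W
P_in = V·I = 48 × 22.2 = 1066 W
η = P_out / P_in = 746 / 1066 = 0.700 = 70.0%

70.0 %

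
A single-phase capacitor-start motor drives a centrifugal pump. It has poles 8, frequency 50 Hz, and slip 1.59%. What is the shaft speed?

738 rpm

n_s = 120f/p = 120×50/8 = 750 rpm
n = n_s(1 − s) = 750 × (1 − 0.0159) = 738 rpm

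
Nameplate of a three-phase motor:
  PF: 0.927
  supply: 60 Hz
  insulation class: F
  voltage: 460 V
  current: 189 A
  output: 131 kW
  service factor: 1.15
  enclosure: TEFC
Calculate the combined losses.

P_in = √3·V·I·cosφ = 1.732×460×189×0.927 = 139588 W
P_out = 131000 W
Losses = P_in − P_out = 139588 − 131000 = 8588 W

8590 W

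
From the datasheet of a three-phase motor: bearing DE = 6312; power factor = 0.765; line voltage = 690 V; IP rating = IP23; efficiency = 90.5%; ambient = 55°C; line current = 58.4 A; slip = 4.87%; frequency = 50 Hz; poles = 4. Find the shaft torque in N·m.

P_in = √3·V·I·cosφ = 1.732 × 690 × 58.4 × 0.765 = 53391 W
P_out = η·P_in = 0.905 × 53391 = 48319 W
n_s = 120×50/4 = 1500 rpm; n = 1500×(1−0.0487) = 1427 rpm
ω = 2π×1427/60 = 149.4 rad/s
τ = P_out/ω = 48319/149.4 = 323 N·m

323 N·m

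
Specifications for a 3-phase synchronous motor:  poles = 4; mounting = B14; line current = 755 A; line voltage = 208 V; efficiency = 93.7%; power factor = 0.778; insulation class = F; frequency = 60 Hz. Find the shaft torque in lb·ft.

776 lb·ft

P_in = √3·V·I·cosφ = 1.732 × 208 × 755 × 0.778 = 211611 W
P_out = η·P_in = 0.937 × 211611 = 198280 W
n = n_s = 120×60/4 = 1800 rpm (synchronous)
ω = 2π×1800/60 = 188.5 rad/s
τ = P_out/ω = 198280/188.5 = 1052 N·m
In lb·ft: 1052/1.356 = 776 lb·ft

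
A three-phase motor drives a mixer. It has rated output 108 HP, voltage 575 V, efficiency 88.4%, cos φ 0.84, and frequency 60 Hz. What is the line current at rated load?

109 A

P_out = 108 × 746 = 80568 W
P_in = P_out / η = 80568 / 0.884 = 91140 W
I_L = P_in / (√3·V_L·cosφ) = 91140 / (1.732 × 575 × 0.84) = 109 A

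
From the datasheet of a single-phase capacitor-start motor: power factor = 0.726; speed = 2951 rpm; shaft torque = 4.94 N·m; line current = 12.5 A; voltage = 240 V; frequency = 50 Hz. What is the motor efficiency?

ω = 2π × 2951/60 = 309 rad/s; P_out = τω = 4.94 × 309 = 1526 W
P_in = V·I·cosφ = 240 × 12.5 × 0.726 = 2178 W
η = P_out / P_in = 1526 / 2178 = 0.701 = 70.1%

70.1 %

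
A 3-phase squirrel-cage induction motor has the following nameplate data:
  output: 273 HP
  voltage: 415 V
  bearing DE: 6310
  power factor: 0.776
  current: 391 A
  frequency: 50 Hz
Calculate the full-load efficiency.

93.4 %

P_out = 273 × 746 = 203658 W
P_in = √3·V_L·I_L·cosφ = 1.732 × 415 × 391 × 0.776 = 218089 W
η = P_out / P_in = 203658 / 218089 = 0.934 = 93.4%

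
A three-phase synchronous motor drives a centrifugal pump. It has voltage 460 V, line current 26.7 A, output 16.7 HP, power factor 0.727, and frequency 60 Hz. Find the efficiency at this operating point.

80.6 %

P_out = 16.7 × 746 = 12458 W
P_in = √3·V_L·I_L·cosφ = 1.732 × 460 × 26.7 × 0.727 = 15465 W
η = P_out / P_in = 12458 / 15465 = 0.806 = 80.6%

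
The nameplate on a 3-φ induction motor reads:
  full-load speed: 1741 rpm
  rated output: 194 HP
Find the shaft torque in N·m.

794 N·m

P_out = 194 × 746 = 144724 W
ω = 2π × 1741/60 = 182.3 rad/s
τ = P_out/ω = 144724/182.3 = 794 N·m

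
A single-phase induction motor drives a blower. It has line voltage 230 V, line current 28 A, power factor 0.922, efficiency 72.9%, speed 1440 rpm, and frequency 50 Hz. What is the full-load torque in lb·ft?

P_in = V·I·cosφ = 230 × 28 × 0.922 = 5938 W
P_out = η·P_in = 0.729 × 5938 = 4329 W
n = 1440 rpm
ω = 2π×1440/60 = 150.8 rad/s
τ = P_out/ω = 4329/150.8 = 28.71 N·m
In lb·ft: 28.71/1.356 = 21.2 lb·ft

21.2 lb·ft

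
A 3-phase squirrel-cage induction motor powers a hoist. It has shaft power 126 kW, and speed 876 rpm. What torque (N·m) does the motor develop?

1370 N·m

ω = 2π × 876/60 = 91.73 rad/s
τ = P/ω = 126000/91.73 = 1370 N·m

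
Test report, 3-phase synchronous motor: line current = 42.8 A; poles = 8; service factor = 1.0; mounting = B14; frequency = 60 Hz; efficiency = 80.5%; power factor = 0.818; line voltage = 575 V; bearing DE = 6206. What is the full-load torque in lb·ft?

P_in = √3·V·I·cosφ = 1.732 × 575 × 42.8 × 0.818 = 34867 W
P_out = η·P_in = 0.805 × 34867 = 28068 W
n = n_s = 120×60/8 = 900 rpm (synchronous)
ω = 2π×900/60 = 94.25 rad/s
τ = P_out/ω = 28068/94.25 = 297.8 N·m
In lb·ft: 297.8/1.356 = 220 lb·ft

220 lb·ft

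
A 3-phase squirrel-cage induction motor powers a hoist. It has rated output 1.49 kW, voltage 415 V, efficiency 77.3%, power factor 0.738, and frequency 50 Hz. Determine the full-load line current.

P_out = 1.49 kW = 1490 W
P_in = P_out / η = 1490 / 0.773 = 1928 W
I_L = P_in / (√3·V_L·cosφ) = 1928 / (1.732 × 415 × 0.738) = 3.63 A

3.63 A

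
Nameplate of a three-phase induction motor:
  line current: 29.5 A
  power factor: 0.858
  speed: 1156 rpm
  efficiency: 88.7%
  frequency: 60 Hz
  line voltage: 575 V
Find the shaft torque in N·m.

P_in = √3·V·I·cosφ = 1.732 × 575 × 29.5 × 0.858 = 25207 W
P_out = η·P_in = 0.887 × 25207 = 22359 W
n = 1156 rpm
ω = 2π×1156/60 = 121.1 rad/s
τ = P_out/ω = 22359/121.1 = 185 N·m

185 N·m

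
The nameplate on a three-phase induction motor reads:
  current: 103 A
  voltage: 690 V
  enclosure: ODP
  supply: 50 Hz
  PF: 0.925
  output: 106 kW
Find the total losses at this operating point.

7860 W

P_in = √3·V·I·cosφ = 1.732×690×103×0.925 = 113861 W
P_out = 106000 W
Losses = P_in − P_out = 113861 − 106000 = 7861 W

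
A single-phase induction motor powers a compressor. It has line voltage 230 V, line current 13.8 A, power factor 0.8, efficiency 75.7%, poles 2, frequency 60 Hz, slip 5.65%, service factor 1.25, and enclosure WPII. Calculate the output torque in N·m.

5.4 N·m

P_in = V·I·cosφ = 230 × 13.8 × 0.8 = 2539 W
P_out = η·P_in = 0.757 × 2539 = 1922 W
n_s = 120×60/2 = 3600 rpm; n = 3600×(1−0.0565) = 3397 rpm
ω = 2π×3397/60 = 355.7 rad/s
τ = P_out/ω = 1922/355.7 = 5.4 N·m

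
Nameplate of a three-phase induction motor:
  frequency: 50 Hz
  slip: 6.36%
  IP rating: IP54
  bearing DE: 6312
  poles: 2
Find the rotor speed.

n_s = 120f/p = 120×50/2 = 3000 rpm
n = n_s(1 − s) = 3000 × (1 − 0.0636) = 2809 rpm

2809 rpm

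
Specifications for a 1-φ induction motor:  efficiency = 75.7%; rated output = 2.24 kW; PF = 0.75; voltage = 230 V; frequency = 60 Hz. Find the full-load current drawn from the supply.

17.2 A

P_out = 2.24 kW = 2240 W
P_in = P_out / η = 2240 / 0.757 = 2959 W
I = P_in / (V·cosφ) = 2959 / (230 × 0.75) = 17.2 A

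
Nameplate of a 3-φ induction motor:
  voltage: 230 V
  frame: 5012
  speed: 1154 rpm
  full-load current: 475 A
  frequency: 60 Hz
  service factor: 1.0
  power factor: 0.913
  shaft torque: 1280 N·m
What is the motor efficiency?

ω = 2π × 1154/60 = 120.8 rad/s; P_out = τω = 1280 × 120.8 = 154624 W
P_in = √3·V_L·I_L·cosφ = 1.732 × 230 × 475 × 0.913 = 172759 W
η = P_out / P_in = 154624 / 172759 = 0.895 = 89.5%

89.5 %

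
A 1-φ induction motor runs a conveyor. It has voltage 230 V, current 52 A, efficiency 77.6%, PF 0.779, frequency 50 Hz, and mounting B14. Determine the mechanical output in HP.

P_in = V·I·cosφ = 230 × 52 × 0.779 = 9317 W
P_out = η·P_in = 0.776 × 9317 = 7230 W
= 7230/746 = 9.69 HP

9.69 HP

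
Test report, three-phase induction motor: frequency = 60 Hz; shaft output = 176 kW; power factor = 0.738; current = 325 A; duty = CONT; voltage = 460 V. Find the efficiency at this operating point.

P_out = 176 kW = 176000 W
P_in = √3·V_L·I_L·cosφ = 1.732 × 460 × 325 × 0.738 = 191093 W
η = P_out / P_in = 176000 / 191093 = 0.921 = 92.1%

92.1 %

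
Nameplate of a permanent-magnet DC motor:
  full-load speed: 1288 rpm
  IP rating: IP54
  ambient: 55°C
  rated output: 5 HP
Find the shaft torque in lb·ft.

20.4 lb·ft

P_out = 5 × 746 = 3730 W
ω = 2π × 1288/60 = 134.9 rad/s
τ = P_out/ω = 3730/134.9 = 27.65 N·m
In lb·ft: 27.65/1.356 = 20.4 lb·ft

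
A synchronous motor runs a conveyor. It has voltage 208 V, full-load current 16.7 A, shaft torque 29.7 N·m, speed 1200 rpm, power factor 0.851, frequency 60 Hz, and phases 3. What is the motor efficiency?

72.9 %

ω = 2π × 1200/60 = 125.7 rad/s; P_out = τω = 29.7 × 125.7 = 3733 W
P_in = √3·V_L·I_L·cosφ = 1.732 × 208 × 16.7 × 0.851 = 5120 W
η = P_out / P_in = 3733 / 5120 = 0.729 = 72.9%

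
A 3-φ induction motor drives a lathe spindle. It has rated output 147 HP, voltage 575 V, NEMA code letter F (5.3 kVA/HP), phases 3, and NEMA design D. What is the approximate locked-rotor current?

S_LR = 5.3 × 147 = 779.1 kVA
I_LR = S_LR/(√3·V_L) = 779100/(1.732×575) = 782 A

782 A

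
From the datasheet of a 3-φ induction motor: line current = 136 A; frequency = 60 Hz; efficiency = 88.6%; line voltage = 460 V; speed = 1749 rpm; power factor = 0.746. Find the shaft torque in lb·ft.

P_in = √3·V·I·cosφ = 1.732 × 460 × 136 × 0.746 = 80832 W
P_out = η·P_in = 0.886 × 80832 = 71617 W
n = 1749 rpm
ω = 2π×1749/60 = 183.2 rad/s
τ = P_out/ω = 71617/183.2 = 390.9 N·m
In lb·ft: 390.9/1.356 = 288 lb·ft

288 lb·ft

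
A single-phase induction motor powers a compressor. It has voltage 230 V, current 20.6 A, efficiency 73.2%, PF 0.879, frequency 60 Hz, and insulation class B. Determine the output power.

P_in = V·I·cosφ = 230 × 20.6 × 0.879 = 4165 W
P_out = η·P_in = 0.732 × 4165 = 3049 W

3.05 kW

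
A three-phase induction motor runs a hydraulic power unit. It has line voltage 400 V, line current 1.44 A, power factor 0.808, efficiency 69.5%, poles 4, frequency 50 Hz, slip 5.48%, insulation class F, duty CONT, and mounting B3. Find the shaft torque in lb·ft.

2.78 lb·ft

P_in = √3·V·I·cosφ = 1.732 × 400 × 1.44 × 0.808 = 806 W
P_out = η·P_in = 0.695 × 806 = 560 W
n_s = 120×50/4 = 1500 rpm; n = 1500×(1−0.0548) = 1418 rpm
ω = 2π×1418/60 = 148.5 rad/s
τ = P_out/ω = 560/148.5 = 3.771 N·m
In lb·ft: 3.771/1.356 = 2.78 lb·ft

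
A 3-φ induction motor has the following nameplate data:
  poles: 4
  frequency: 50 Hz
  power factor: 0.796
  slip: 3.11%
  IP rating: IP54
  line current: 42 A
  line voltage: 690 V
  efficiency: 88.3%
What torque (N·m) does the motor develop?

P_in = √3·V·I·cosφ = 1.732 × 690 × 42 × 0.796 = 39954 W
P_out = η·P_in = 0.883 × 39954 = 35279 W
n_s = 120×50/4 = 1500 rpm; n = 1500×(1−0.0311) = 1453 rpm
ω = 2π×1453/60 = 152.2 rad/s
τ = P_out/ω = 35279/152.2 = 232 N·m

232 N·m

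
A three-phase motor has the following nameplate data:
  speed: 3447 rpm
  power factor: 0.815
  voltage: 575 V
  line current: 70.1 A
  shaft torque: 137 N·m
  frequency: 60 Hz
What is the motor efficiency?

86.9 %

ω = 2π × 3447/60 = 361 rad/s; P_out = τω = 137 × 361 = 49457 W
P_in = √3·V_L·I_L·cosφ = 1.732 × 575 × 70.1 × 0.815 = 56897 W
η = P_out / P_in = 49457 / 56897 = 0.869 = 86.9%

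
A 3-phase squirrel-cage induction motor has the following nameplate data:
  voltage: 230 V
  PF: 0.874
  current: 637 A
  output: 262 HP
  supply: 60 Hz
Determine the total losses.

26300 W

P_in = √3·V·I·cosφ = 1.732×230×637×0.874 = 221782 W
P_out = 262×746 = 195452 W
Losses = P_in − P_out = 221782 − 195452 = 26330 W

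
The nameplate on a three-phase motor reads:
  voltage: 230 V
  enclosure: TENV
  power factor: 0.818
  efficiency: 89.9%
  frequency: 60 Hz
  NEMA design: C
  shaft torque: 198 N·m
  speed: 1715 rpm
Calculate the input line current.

121 A

ω = 2π×1715/60 = 179.6 rad/s; P_out = τω = 198 × 179.6 = 35561 W
P_in = P_out / η = 35561 / 0.899 = 39556 W
I_L = P_in / (√3·V_L·cosφ) = 39556 / (1.732 × 230 × 0.818) = 121 A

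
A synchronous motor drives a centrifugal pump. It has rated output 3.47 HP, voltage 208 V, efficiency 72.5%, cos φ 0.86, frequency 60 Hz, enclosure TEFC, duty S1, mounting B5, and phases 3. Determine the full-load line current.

11.5 A

P_out = 3.47 × 746 = 2589 W
P_in = P_out / η = 2589 / 0.725 = 3571 W
I_L = P_in / (√3·V_L·cosφ) = 3571 / (1.732 × 208 × 0.86) = 11.5 A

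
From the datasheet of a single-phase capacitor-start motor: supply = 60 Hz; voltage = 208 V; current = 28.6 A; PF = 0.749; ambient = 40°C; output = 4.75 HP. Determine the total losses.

912 W

P_in = V·I·cosφ = 208×28.6×0.749 = 4456 W
P_out = 4.75×746 = 3544 W
Losses = P_in − P_out = 4456 − 3544 = 912 W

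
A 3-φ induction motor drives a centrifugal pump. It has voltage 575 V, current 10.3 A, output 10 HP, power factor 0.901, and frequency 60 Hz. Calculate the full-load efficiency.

P_out = 10 × 746 = 7460 W
P_in = √3·V_L·I_L·cosφ = 1.732 × 575 × 10.3 × 0.901 = 9242 W
η = P_out / P_in = 7460 / 9242 = 0.807 = 80.7%

80.7 %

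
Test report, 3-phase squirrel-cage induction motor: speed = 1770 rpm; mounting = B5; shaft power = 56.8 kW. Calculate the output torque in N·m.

ω = 2π × 1770/60 = 185.4 rad/s
τ = P/ω = 56800/185.4 = 306 N·m

306 N·m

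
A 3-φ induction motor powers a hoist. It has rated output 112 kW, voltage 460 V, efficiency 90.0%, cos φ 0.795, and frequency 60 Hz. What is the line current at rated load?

P_out = 112 kW = 112000 W
P_in = P_out / η = 112000 / 0.900 = 124444 W
I_L = P_in / (√3·V_L·cosφ) = 124444 / (1.732 × 460 × 0.795) = 196 A

196 A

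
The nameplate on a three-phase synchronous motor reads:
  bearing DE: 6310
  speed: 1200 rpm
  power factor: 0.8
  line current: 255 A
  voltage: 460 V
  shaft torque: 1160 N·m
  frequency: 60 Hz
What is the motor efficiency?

89.7 %

ω = 2π × 1200/60 = 125.7 rad/s; P_out = τω = 1160 × 125.7 = 145812 W
P_in = √3·V_L·I_L·cosφ = 1.732 × 460 × 255 × 0.8 = 162531 W
η = P_out / P_in = 145812 / 162531 = 0.897 = 89.7%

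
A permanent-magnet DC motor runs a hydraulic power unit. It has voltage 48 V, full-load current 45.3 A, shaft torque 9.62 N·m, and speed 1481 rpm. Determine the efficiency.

68.6 %

ω = 2π × 1481/60 = 155.1 rad/s; P_out = τω = 9.62 × 155.1 = 1492 W
P_in = V·I = 48 × 45.3 = 2174 W
η = P_out / P_in = 1492 / 2174 = 0.686 = 68.6%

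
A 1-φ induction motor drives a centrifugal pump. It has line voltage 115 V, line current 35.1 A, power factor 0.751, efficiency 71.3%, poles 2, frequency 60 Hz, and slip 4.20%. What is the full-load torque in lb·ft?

P_in = V·I·cosφ = 115 × 35.1 × 0.751 = 3031 W
P_out = η·P_in = 0.713 × 3031 = 2161 W
n_s = 120×60/2 = 3600 rpm; n = 3600×(1−0.042) = 3449 rpm
ω = 2π×3449/60 = 361.2 rad/s
τ = P_out/ω = 2161/361.2 = 5.983 N·m
In lb·ft: 5.983/1.356 = 4.41 lb·ft

4.41 lb·ft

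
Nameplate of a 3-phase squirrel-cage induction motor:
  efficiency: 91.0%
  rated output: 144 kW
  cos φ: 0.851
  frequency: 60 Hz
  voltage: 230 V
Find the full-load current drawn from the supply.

467 A

P_out = 144 kW = 144000 W
P_in = P_out / η = 144000 / 0.910 = 158242 W
I_L = P_in / (√3·V_L·cosφ) = 158242 / (1.732 × 230 × 0.851) = 467 A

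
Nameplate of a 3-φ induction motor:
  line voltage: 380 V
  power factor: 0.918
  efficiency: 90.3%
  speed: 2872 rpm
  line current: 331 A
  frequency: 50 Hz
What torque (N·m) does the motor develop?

P_in = √3·V·I·cosφ = 1.732 × 380 × 331 × 0.918 = 199987 W
P_out = η·P_in = 0.903 × 199987 = 180588 W
n = 2872 rpm
ω = 2π×2872/60 = 300.8 rad/s
τ = P_out/ω = 180588/300.8 = 600 N·m

600 N·m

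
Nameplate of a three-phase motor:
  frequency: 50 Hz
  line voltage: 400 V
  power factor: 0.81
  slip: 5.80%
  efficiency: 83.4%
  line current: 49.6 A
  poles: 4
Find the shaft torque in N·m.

P_in = √3·V·I·cosφ = 1.732 × 400 × 49.6 × 0.81 = 27834 W
P_out = η·P_in = 0.834 × 27834 = 23214 W
n_s = 120×50/4 = 1500 rpm; n = 1500×(1−0.058) = 1413 rpm
ω = 2π×1413/60 = 148 rad/s
τ = P_out/ω = 23214/148 = 157 N·m

157 N·m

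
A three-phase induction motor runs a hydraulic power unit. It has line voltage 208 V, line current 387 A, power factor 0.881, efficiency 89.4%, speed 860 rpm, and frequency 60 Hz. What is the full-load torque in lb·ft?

899 lb·ft

P_in = √3·V·I·cosφ = 1.732 × 208 × 387 × 0.881 = 122828 W
P_out = η·P_in = 0.894 × 122828 = 109808 W
n = 860 rpm
ω = 2π×860/60 = 90.06 rad/s
τ = P_out/ω = 109808/90.06 = 1219 N·m
In lb·ft: 1219/1.356 = 899 lb·ft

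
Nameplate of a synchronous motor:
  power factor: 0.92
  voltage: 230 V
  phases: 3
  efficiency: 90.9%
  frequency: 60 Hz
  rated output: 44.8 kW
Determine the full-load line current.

134 A

P_out = 44.8 kW = 44800 W
P_in = P_out / η = 44800 / 0.909 = 49285 W
I_L = P_in / (√3·V_L·cosφ) = 49285 / (1.732 × 230 × 0.92) = 134 A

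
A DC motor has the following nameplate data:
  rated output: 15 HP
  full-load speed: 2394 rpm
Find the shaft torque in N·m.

P_out = 15 × 746 = 11190 W
ω = 2π × 2394/60 = 250.7 rad/s
τ = P_out/ω = 11190/250.7 = 44.6 N·m

44.6 N·m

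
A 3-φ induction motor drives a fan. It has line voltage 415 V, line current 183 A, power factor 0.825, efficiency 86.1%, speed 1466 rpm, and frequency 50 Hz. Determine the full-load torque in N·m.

P_in = √3·V·I·cosφ = 1.732 × 415 × 183 × 0.825 = 108518 W
P_out = η·P_in = 0.861 × 108518 = 93434 W
n = 1466 rpm
ω = 2π×1466/60 = 153.5 rad/s
τ = P_out/ω = 93434/153.5 = 609 N·m

609 N·m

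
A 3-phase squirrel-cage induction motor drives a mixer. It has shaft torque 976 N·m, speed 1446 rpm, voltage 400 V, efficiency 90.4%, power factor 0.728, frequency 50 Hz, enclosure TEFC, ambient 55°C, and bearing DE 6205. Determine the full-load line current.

324 A

ω = 2π×1446/60 = 151.4 rad/s; P_out = τω = 976 × 151.4 = 147766 W
P_in = P_out / η = 147766 / 0.904 = 163458 W
I_L = P_in / (√3·V_L·cosφ) = 163458 / (1.732 × 400 × 0.728) = 324 A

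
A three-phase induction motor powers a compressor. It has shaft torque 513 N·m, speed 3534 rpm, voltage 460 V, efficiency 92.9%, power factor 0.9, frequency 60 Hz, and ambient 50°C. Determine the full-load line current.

285 A

ω = 2π×3534/60 = 370.1 rad/s; P_out = τω = 513 × 370.1 = 189861 W
P_in = P_out / η = 189861 / 0.929 = 204371 W
I_L = P_in / (√3·V_L·cosφ) = 204371 / (1.732 × 460 × 0.9) = 285 A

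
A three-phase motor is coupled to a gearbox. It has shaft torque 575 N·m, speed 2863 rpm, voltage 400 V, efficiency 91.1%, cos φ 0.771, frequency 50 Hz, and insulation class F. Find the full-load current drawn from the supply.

354 A

ω = 2π×2863/60 = 299.8 rad/s; P_out = τω = 575 × 299.8 = 172385 W
P_in = P_out / η = 172385 / 0.911 = 189226 W
I_L = P_in / (√3·V_L·cosφ) = 189226 / (1.732 × 400 × 0.771) = 354 A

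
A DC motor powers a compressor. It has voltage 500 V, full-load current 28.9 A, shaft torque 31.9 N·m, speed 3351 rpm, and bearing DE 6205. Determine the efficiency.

77.5 %

ω = 2π × 3351/60 = 350.9 rad/s; P_out = τω = 31.9 × 350.9 = 11194 W
P_in = V·I = 500 × 28.9 = 14450 W
η = P_out / P_in = 11194 / 14450 = 0.775 = 77.5%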